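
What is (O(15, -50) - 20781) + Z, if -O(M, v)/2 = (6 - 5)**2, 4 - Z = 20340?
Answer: -41119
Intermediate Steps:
Z = -20336 (Z = 4 - 1*20340 = 4 - 20340 = -20336)
O(M, v) = -2 (O(M, v) = -2*(6 - 5)**2 = -2*1**2 = -2*1 = -2)
(O(15, -50) - 20781) + Z = (-2 - 20781) - 20336 = -20783 - 20336 = -41119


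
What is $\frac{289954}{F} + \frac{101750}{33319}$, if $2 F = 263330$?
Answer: $\frac{2096171916}{398813285} \approx 5.256$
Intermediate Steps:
$F = 131665$ ($F = \frac{1}{2} \cdot 263330 = 131665$)
$\frac{289954}{F} + \frac{101750}{33319} = \frac{289954}{131665} + \frac{101750}{33319} = 289954 \cdot \frac{1}{131665} + 101750 \cdot \frac{1}{33319} = \frac{289954}{131665} + \frac{9250}{3029} = \frac{2096171916}{398813285}$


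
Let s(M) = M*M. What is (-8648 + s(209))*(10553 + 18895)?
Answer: 1031651784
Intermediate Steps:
s(M) = M**2
(-8648 + s(209))*(10553 + 18895) = (-8648 + 209**2)*(10553 + 18895) = (-8648 + 43681)*29448 = 35033*29448 = 1031651784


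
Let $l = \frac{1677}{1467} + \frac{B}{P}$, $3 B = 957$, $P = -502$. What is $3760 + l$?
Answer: $\frac{923121907}{245478} \approx 3760.5$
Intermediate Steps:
$B = 319$ ($B = \frac{1}{3} \cdot 957 = 319$)
$l = \frac{124627}{245478}$ ($l = \frac{1677}{1467} + \frac{319}{-502} = 1677 \cdot \frac{1}{1467} + 319 \left(- \frac{1}{502}\right) = \frac{559}{489} - \frac{319}{502} = \frac{124627}{245478} \approx 0.50769$)
$3760 + l = 3760 + \frac{124627}{245478} = \frac{923121907}{245478}$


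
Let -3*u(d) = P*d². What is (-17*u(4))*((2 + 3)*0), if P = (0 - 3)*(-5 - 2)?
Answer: 0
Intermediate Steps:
P = 21 (P = -3*(-7) = 21)
u(d) = -7*d²
(-17*u(4))*((2 + 3)*0) = (-(-119)*4²)*((2 + 3)*0) = (-(-119)*16)*(5*0) = -17*(-112)*0 = 1904*0 = 0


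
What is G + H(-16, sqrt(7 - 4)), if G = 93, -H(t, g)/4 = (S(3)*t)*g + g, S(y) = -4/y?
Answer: 93 - 268*sqrt(3)/3 ≈ -61.730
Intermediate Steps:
H(t, g) = -4*g + 16*g*t/3 (H(t, g) = -4*(((-4/3)*t)*g + g) = -4*(((-4*1/3)*t)*g + g) = -4*((-4*t/3)*g + g) = -4*(-4*g*t/3 + g) = -4*(g - 4*g*t/3) = -4*g + 16*g*t/3)
G + H(-16, sqrt(7 - 4)) = 93 + 4*sqrt(7 - 4)*(-3 + 4*(-16))/3 = 93 + 4*sqrt(3)*(-3 - 64)/3 = 93 + (4/3)*sqrt(3)*(-67) = 93 - 268*sqrt(3)/3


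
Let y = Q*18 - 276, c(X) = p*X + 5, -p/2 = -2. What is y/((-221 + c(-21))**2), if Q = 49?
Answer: 101/15000 ≈ 0.0067333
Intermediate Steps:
p = 4 (p = -2*(-2) = 4)
c(X) = 5 + 4*X (c(X) = 4*X + 5 = 5 + 4*X)
y = 606 (y = 49*18 - 276 = 882 - 276 = 606)
y/((-221 + c(-21))**2) = 606/((-221 + (5 + 4*(-21)))**2) = 606/((-221 + (5 - 84))**2) = 606/((-221 - 79)**2) = 606/((-300)**2) = 606/90000 = 606*(1/90000) = 101/15000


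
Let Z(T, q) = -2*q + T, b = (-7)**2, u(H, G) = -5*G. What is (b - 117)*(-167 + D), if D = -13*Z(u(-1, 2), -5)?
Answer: 11356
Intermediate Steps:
b = 49
Z(T, q) = T - 2*q
D = 0 (D = -13*(-5*2 - 2*(-5)) = -13*(-10 + 10) = -13*0 = 0)
(b - 117)*(-167 + D) = (49 - 117)*(-167 + 0) = -68*(-167) = 11356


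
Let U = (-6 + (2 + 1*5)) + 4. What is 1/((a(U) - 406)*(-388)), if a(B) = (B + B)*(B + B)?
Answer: 1/118728 ≈ 8.4226e-6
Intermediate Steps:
U = 5 (U = (-6 + (2 + 5)) + 4 = (-6 + 7) + 4 = 1 + 4 = 5)
a(B) = 4*B**2 (a(B) = (2*B)*(2*B) = 4*B**2)
1/((a(U) - 406)*(-388)) = 1/(4*5**2 - 406*(-388)) = -1/388/(4*25 - 406) = -1/388/(100 - 406) = -1/388/(-306) = -1/306*(-1/388) = 1/118728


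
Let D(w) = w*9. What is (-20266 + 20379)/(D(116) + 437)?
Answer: 113/1481 ≈ 0.076300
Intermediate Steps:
D(w) = 9*w
(-20266 + 20379)/(D(116) + 437) = (-20266 + 20379)/(9*116 + 437) = 113/(1044 + 437) = 113/1481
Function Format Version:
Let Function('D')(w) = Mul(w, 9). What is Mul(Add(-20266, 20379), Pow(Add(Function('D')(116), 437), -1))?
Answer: Rational(113, 1481) ≈ 0.076300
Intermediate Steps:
Function('D')(w) = Mul(9, w)
Mul(Add(-20266, 20379), Pow(Add(Function('D')(116), 437), -1)) = Mul(Add(-20266, 20379), Pow(Add(Mul(9, 116), 437), -1)) = Mul(113, Pow(Add(1044, 437), -1)) = Mul(113, Pow(1481, -1)) = Mul(113, Rational(1, 1481)) = Rational(113, 1481)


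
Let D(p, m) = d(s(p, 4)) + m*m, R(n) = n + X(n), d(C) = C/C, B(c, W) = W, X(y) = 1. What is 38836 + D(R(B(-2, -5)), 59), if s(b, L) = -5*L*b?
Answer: 42318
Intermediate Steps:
s(b, L) = -5*L*b
d(C) = 1
R(n) = 1 + n (R(n) = n + 1 = 1 + n)
D(p, m) = 1 + m² (D(p, m) = 1 + m*m = 1 + m²)
38836 + D(R(B(-2, -5)), 59) = 38836 + (1 + 59²) = 38836 + (1 + 3481) = 38836 + 3482 = 42318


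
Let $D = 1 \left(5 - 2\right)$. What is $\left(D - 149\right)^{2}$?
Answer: $21316$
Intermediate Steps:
$D = 3$ ($D = 1 \cdot 3 = 3$)
$\left(D - 149\right)^{2} = \left(3 - 149\right)^{2} = \left(-146\right)^{2} = 21316$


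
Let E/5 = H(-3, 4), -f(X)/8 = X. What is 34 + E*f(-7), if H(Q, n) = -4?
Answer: -1086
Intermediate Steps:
f(X) = -8*X
E = -20 (E = 5*(-4) = -20)
34 + E*f(-7) = 34 - (-160)*(-7) = 34 - 20*56 = 34 - 1120 = -1086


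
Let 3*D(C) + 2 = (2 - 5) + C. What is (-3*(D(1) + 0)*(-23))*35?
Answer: -3220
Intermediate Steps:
D(C) = -5/3 + C/3 (D(C) = -2/3 + ((2 - 5) + C)/3 = -2/3 + (-3 + C)/3 = -2/3 + (-1 + C/3) = -5/3 + C/3)
(-3*(D(1) + 0)*(-23))*35 = (-3*((-5/3 + (1/3)*1) + 0)*(-23))*35 = (-3*((-5/3 + 1/3) + 0)*(-23))*35 = (-3*(-4/3 + 0)*(-23))*35 = (-3*(-4/3)*(-23))*35 = (4*(-23))*35 = -92*35 = -3220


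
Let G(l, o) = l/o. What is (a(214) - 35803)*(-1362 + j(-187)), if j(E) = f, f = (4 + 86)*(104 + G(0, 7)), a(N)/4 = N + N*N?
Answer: 1185599526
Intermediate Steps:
a(N) = 4*N + 4*N**2 (a(N) = 4*(N + N*N) = 4*(N + N**2) = 4*N + 4*N**2)
f = 9360 (f = (4 + 86)*(104 + 0/7) = 90*(104 + 0*(1/7)) = 90*(104 + 0) = 90*104 = 9360)
j(E) = 9360
(a(214) - 35803)*(-1362 + j(-187)) = (4*214*(1 + 214) - 35803)*(-1362 + 9360) = (4*214*215 - 35803)*7998 = (184040 - 35803)*7998 = 148237*7998 = 1185599526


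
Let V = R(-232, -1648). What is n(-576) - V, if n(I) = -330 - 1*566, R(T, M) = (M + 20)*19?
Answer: 30036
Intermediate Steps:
R(T, M) = 380 + 19*M (R(T, M) = (20 + M)*19 = 380 + 19*M)
n(I) = -896 (n(I) = -330 - 566 = -896)
V = -30932 (V = 380 + 19*(-1648) = 380 - 31312 = -30932)
n(-576) - V = -896 - 1*(-30932) = -896 + 30932 = 30036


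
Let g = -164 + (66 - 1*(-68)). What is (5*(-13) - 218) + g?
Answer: -313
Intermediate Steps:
g = -30 (g = -164 + (66 + 68) = -164 + 134 = -30)
(5*(-13) - 218) + g = (5*(-13) - 218) - 30 = (-65 - 218) - 30 = -283 - 30 = -313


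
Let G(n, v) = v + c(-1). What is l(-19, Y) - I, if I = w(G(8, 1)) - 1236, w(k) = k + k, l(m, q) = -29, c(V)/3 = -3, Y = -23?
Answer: 1223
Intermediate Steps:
c(V) = -9 (c(V) = 3*(-3) = -9)
G(n, v) = -9 + v (G(n, v) = v - 9 = -9 + v)
w(k) = 2*k
I = -1252 (I = 2*(-9 + 1) - 1236 = 2*(-8) - 1236 = -16 - 1236 = -1252)
l(-19, Y) - I = -29 - 1*(-1252) = -29 + 1252 = 1223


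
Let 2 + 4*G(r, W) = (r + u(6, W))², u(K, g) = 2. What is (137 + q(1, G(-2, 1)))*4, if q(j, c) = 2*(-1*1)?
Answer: 540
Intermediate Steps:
G(r, W) = -½ + (2 + r)²/4 (G(r, W) = -½ + (r + 2)²/4 = -½ + (2 + r)²/4)
q(j, c) = -2 (q(j, c) = 2*(-1) = -2)
(137 + q(1, G(-2, 1)))*4 = (137 - 2)*4 = 135*4 = 540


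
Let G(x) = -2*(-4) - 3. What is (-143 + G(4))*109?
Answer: -15042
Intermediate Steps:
G(x) = 5 (G(x) = 8 - 3 = 5)
(-143 + G(4))*109 = (-143 + 5)*109 = -138*109 = -15042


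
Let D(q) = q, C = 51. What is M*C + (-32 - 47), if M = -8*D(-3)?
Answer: 1145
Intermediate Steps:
M = 24 (M = -8*(-3) = 24)
M*C + (-32 - 47) = 24*51 + (-32 - 47) = 1224 - 79 = 1145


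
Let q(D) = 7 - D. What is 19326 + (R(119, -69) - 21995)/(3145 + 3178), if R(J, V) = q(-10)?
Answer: 122176320/6323 ≈ 19323.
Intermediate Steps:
R(J, V) = 17 (R(J, V) = 7 - 1*(-10) = 7 + 10 = 17)
19326 + (R(119, -69) - 21995)/(3145 + 3178) = 19326 + (17 - 21995)/(3145 + 3178) = 19326 - 21978/6323 = 122176320/6323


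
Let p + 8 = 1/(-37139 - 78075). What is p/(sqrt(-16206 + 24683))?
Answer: -921713*sqrt(173)/139524154 ≈ -0.086890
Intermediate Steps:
p = -921713/115214 (p = -8 + 1/(-37139 - 78075) = -8 + 1/(-115214) = -8 - 1/115214 = -921713/115214 ≈ -8.0000)
p/(sqrt(-16206 + 24683)) = -921713/(115214*sqrt(-16206 + 24683)) = -921713*sqrt(173)/1211/115214 = -921713*sqrt(173)/139524154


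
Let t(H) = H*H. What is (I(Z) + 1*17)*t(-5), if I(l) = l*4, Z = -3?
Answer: 125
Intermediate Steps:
I(l) = 4*l
t(H) = H**2
(I(Z) + 1*17)*t(-5) = (4*(-3) + 1*17)*(-5)**2 = (-12 + 17)*25 = 5*25 = 125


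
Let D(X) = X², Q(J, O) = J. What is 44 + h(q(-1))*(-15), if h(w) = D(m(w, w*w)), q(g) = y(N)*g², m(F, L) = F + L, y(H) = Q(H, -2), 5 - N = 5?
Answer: 44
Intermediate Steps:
N = 0 (N = 5 - 1*5 = 5 - 5 = 0)
y(H) = H
q(g) = 0 (q(g) = 0*g² = 0)
h(w) = (w + w²)² (h(w) = (w + w*w)² = (w + w²)²)
44 + h(q(-1))*(-15) = 44 + (0²*(1 + 0)²)*(-15) = 44 + (0*1²)*(-15) = 44 + (0*1)*(-15) = 44 + 0*(-15) = 44 + 0 = 44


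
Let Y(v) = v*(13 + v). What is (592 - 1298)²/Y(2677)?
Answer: 249218/3600565 ≈ 0.069216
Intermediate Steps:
(592 - 1298)²/Y(2677) = (592 - 1298)²/((2677*(13 + 2677))) = (-706)²/((2677*2690)) = 498436/7201130 = 498436*(1/7201130) = 249218/3600565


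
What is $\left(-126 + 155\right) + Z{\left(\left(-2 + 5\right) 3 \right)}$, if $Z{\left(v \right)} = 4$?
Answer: $33$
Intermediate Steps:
$\left(-126 + 155\right) + Z{\left(\left(-2 + 5\right) 3 \right)} = \left(-126 + 155\right) + 4 = 29 + 4 = 33$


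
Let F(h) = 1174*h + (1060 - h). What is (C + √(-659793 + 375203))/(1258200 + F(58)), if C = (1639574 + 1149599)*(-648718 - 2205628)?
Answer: -3980632397929/663647 + I*√284590/1327294 ≈ -5.9981e+6 + 0.00040192*I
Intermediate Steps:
C = -7961264795858 (C = 2789173*(-2854346) = -7961264795858)
F(h) = 1060 + 1173*h
(C + √(-659793 + 375203))/(1258200 + F(58)) = (-7961264795858 + √(-659793 + 375203))/(1258200 + (1060 + 1173*58)) = (-7961264795858 + √(-284590))/(1258200 + (1060 + 68034)) = (-7961264795858 + I*√284590)/(1258200 + 69094) = (-7961264795858 + I*√284590)/1327294 = (-7961264795858 + I*√284590)*(1/1327294) = -3980632397929/663647 + I*√284590/1327294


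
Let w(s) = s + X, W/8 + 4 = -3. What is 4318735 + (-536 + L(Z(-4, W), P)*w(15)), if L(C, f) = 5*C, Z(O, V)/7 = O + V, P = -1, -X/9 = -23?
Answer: 3851999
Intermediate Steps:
X = 207 (X = -9*(-23) = 207)
W = -56 (W = -32 + 8*(-3) = -32 - 24 = -56)
Z(O, V) = 7*O + 7*V (Z(O, V) = 7*(O + V) = 7*O + 7*V)
w(s) = 207 + s (w(s) = s + 207 = 207 + s)
4318735 + (-536 + L(Z(-4, W), P)*w(15)) = 4318735 + (-536 + (5*(7*(-4) + 7*(-56)))*(207 + 15)) = 4318735 + (-536 + (5*(-28 - 392))*222) = 4318735 + (-536 + (5*(-420))*222) = 4318735 + (-536 - 2100*222) = 4318735 + (-536 - 466200) = 4318735 - 466736 = 3851999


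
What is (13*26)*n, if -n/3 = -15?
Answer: 15210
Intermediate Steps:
n = 45 (n = -3*(-15) = 45)
(13*26)*n = (13*26)*45 = 338*45 = 15210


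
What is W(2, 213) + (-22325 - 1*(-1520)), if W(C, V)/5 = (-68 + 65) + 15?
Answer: -20745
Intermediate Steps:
W(C, V) = 60 (W(C, V) = 5*((-68 + 65) + 15) = 5*(-3 + 15) = 5*12 = 60)
W(2, 213) + (-22325 - 1*(-1520)) = 60 + (-22325 - 1*(-1520)) = 60 + (-22325 + 1520) = 60 - 20805 = -20745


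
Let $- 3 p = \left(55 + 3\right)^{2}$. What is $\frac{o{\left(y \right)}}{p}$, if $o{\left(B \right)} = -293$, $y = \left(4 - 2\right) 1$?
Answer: $\frac{879}{3364} \approx 0.2613$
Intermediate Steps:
$y = 2$ ($y = 2 \cdot 1 = 2$)
$p = - \frac{3364}{3}$ ($p = - \frac{\left(55 + 3\right)^{2}}{3} = - \frac{58^{2}}{3} = \left(- \frac{1}{3}\right) 3364 = - \frac{3364}{3} \approx -1121.3$)
$\frac{o{\left(y \right)}}{p} = - \frac{293}{- \frac{3364}{3}} = \left(-293\right) \left(- \frac{3}{3364}\right) = \frac{879}{3364}$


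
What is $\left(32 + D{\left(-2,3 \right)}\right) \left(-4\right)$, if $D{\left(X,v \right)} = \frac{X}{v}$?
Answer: $- \frac{376}{3} \approx -125.33$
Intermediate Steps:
$\left(32 + D{\left(-2,3 \right)}\right) \left(-4\right) = \left(32 - \frac{2}{3}\right) \left(-4\right) = \frac{94}{3} \left(-4\right) = - \frac{376}{3}$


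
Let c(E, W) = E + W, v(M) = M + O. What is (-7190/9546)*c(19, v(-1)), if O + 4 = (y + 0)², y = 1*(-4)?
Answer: -35950/1591 ≈ -22.596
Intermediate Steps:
y = -4
O = 12 (O = -4 + (-4 + 0)² = -4 + (-4)² = -4 + 16 = 12)
v(M) = 12 + M (v(M) = M + 12 = 12 + M)
(-7190/9546)*c(19, v(-1)) = (-7190/9546)*(19 + (12 - 1)) = (-7190*1/9546)*(19 + 11) = -3595/4773*30 = -35950/1591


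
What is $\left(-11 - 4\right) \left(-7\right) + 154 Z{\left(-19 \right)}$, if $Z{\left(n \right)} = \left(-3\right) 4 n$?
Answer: $35217$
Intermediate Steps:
$Z{\left(n \right)} = - 12 n$
$\left(-11 - 4\right) \left(-7\right) + 154 Z{\left(-19 \right)} = \left(-11 - 4\right) \left(-7\right) + 154 \left(\left(-12\right) \left(-19\right)\right) = \left(-15\right) \left(-7\right) + 154 \cdot 228 = 105 + 35112 = 35217$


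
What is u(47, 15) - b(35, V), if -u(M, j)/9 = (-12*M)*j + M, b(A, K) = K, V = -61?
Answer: 75778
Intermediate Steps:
u(M, j) = -9*M + 108*M*j (u(M, j) = -9*((-12*M)*j + M) = -9*(-12*M*j + M) = -9*(M - 12*M*j) = -9*M + 108*M*j)
u(47, 15) - b(35, V) = 9*47*(-1 + 12*15) - 1*(-61) = 9*47*(-1 + 180) + 61 = 9*47*179 + 61 = 75717 + 61 = 75778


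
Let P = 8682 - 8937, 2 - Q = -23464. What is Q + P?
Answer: 23211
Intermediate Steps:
Q = 23466 (Q = 2 - 1*(-23464) = 2 + 23464 = 23466)
P = -255
Q + P = 23466 - 255 = 23211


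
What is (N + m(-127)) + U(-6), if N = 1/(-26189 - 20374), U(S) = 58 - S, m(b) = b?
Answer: -2933470/46563 ≈ -63.000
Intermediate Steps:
N = -1/46563 (N = 1/(-46563) = -1/46563 ≈ -2.1476e-5)
(N + m(-127)) + U(-6) = (-1/46563 - 127) + (58 - 1*(-6)) = -5913502/46563 + (58 + 6) = -5913502/46563 + 64 = -2933470/46563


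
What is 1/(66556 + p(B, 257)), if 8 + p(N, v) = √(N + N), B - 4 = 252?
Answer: 16637/1107158948 - √2/276789737 ≈ 1.5022e-5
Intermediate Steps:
B = 256 (B = 4 + 252 = 256)
p(N, v) = -8 + √2*√N (p(N, v) = -8 + √(N + N) = -8 + √(2*N) = -8 + √2*√N)
1/(66556 + p(B, 257)) = 1/(66556 + (-8 + √2*√256)) = 1/(66556 + (-8 + √2*16)) = 1/(66556 + (-8 + 16*√2)) = 1/(66548 + 16*√2)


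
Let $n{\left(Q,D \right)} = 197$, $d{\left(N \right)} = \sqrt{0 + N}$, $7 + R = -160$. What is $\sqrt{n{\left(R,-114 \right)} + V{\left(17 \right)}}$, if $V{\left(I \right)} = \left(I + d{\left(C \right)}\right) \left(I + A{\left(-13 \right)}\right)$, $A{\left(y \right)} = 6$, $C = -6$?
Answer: $\sqrt{588 + 23 i \sqrt{6}} \approx 24.276 + 1.1603 i$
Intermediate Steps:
$R = -167$ ($R = -7 - 160 = -167$)
$d{\left(N \right)} = \sqrt{N}$
$V{\left(I \right)} = \left(6 + I\right) \left(I + i \sqrt{6}\right)$ ($V{\left(I \right)} = \left(I + \sqrt{-6}\right) \left(I + 6\right) = \left(I + i \sqrt{6}\right) \left(6 + I\right) = \left(6 + I\right) \left(I + i \sqrt{6}\right)$)
$\sqrt{n{\left(R,-114 \right)} + V{\left(17 \right)}} = \sqrt{197 + \left(17^{2} + 6 \cdot 17 + 6 i \sqrt{6} + i 17 \sqrt{6}\right)} = \sqrt{197 + \left(289 + 102 + 6 i \sqrt{6} + 17 i \sqrt{6}\right)} = \sqrt{197 + \left(391 + 23 i \sqrt{6}\right)} = \sqrt{588 + 23 i \sqrt{6}}$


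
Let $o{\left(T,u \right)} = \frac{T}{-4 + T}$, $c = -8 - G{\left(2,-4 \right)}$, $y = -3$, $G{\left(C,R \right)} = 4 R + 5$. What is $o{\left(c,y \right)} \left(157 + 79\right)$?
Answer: $-708$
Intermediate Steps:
$G{\left(C,R \right)} = 5 + 4 R$
$c = 3$ ($c = -8 - \left(5 + 4 \left(-4\right)\right) = -8 - \left(5 - 16\right) = -8 - -11 = -8 + 11 = 3$)
$o{\left(c,y \right)} \left(157 + 79\right) = \frac{3}{-4 + 3} \left(157 + 79\right) = \frac{3}{-1} \cdot 236 = 3 \left(-1\right) 236 = \left(-3\right) 236 = -708$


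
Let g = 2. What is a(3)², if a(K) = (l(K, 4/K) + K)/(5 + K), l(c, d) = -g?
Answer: 1/64 ≈ 0.015625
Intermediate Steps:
l(c, d) = -2 (l(c, d) = -1*2 = -2)
a(K) = (-2 + K)/(5 + K)
a(3)² = ((-2 + 3)/(5 + 3))² = (1/8)² = ((⅛)*1)² = (⅛)² = 1/64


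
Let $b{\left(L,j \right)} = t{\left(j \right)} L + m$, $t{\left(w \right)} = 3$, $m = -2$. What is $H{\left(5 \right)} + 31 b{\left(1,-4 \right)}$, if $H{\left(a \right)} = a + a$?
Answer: $41$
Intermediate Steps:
$b{\left(L,j \right)} = -2 + 3 L$ ($b{\left(L,j \right)} = 3 L - 2 = -2 + 3 L$)
$H{\left(a \right)} = 2 a$
$H{\left(5 \right)} + 31 b{\left(1,-4 \right)} = 2 \cdot 5 + 31 \left(-2 + 3 \cdot 1\right) = 10 + 31 \left(-2 + 3\right) = 10 + 31 \cdot 1 = 10 + 31 = 41$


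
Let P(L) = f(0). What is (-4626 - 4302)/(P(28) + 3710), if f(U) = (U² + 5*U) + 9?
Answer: -8928/3719 ≈ -2.4006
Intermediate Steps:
f(U) = 9 + U² + 5*U
P(L) = 9 (P(L) = 9 + 0² + 5*0 = 9 + 0 + 0 = 9)
(-4626 - 4302)/(P(28) + 3710) = (-4626 - 4302)/(9 + 3710) = -8928/3719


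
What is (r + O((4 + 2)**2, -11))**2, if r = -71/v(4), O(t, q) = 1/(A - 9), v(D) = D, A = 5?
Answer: 324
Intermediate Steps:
O(t, q) = -1/4 (O(t, q) = 1/(5 - 9) = 1/(-4) = -1/4)
r = -71/4 ≈ -17.750
(r + O((4 + 2)**2, -11))**2 = (-71/4 - 1/4)**2 = (-18)**2 = 324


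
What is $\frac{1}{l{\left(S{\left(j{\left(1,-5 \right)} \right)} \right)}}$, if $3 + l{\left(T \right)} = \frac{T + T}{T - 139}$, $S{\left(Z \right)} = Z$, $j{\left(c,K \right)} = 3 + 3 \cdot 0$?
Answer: $- \frac{68}{207} \approx -0.3285$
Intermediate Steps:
$j{\left(c,K \right)} = 3$ ($j{\left(c,K \right)} = 3 + 0 = 3$)
$l{\left(T \right)} = -3 + \frac{2 T}{-139 + T}$ ($l{\left(T \right)} = -3 + \frac{T + T}{T - 139} = -3 + \frac{2 T}{-139 + T}$)
$\frac{1}{l{\left(S{\left(j{\left(1,-5 \right)} \right)} \right)}} = \frac{1}{\frac{1}{-139 + 3} \left(417 - 3\right)} = \frac{1}{\frac{1}{-136} \left(417 - 3\right)} = \frac{1}{\left(- \frac{1}{136}\right) 414} = \frac{1}{- \frac{207}{68}} = - \frac{68}{207}$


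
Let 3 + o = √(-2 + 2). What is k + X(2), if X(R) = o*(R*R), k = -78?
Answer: -90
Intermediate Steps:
o = -3 (o = -3 + √(-2 + 2) = -3 + √0 = -3 + 0 = -3)
X(R) = -3*R² (X(R) = -3*R*R = -3*R²)
k + X(2) = -78 - 3*2² = -78 - 3*4 = -78 - 12 = -90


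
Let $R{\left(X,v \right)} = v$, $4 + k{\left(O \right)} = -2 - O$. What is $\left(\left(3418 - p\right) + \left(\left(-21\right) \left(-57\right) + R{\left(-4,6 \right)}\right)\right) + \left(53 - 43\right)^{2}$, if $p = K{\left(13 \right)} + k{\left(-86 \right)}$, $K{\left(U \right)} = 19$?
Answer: $4622$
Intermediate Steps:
$k{\left(O \right)} = -6 - O$ ($k{\left(O \right)} = -4 - \left(2 + O\right) = -6 - O$)
$p = 99$ ($p = 19 - -80 = 19 + \left(-6 + 86\right) = 19 + 80 = 99$)
$\left(\left(3418 - p\right) + \left(\left(-21\right) \left(-57\right) + R{\left(-4,6 \right)}\right)\right) + \left(53 - 43\right)^{2} = \left(\left(3418 - 99\right) + \left(\left(-21\right) \left(-57\right) + 6\right)\right) + \left(53 - 43\right)^{2} = \left(\left(3418 - 99\right) + \left(1197 + 6\right)\right) + 10^{2} = \left(3319 + 1203\right) + 100 = 4522 + 100 = 4622$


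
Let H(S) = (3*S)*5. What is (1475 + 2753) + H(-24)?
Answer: 3868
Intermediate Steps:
H(S) = 15*S
(1475 + 2753) + H(-24) = (1475 + 2753) + 15*(-24) = 4228 - 360 = 3868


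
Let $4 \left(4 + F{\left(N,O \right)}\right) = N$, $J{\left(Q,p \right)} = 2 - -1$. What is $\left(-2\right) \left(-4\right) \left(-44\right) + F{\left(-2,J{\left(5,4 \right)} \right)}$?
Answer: $- \frac{713}{2} \approx -356.5$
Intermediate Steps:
$J{\left(Q,p \right)} = 3$ ($J{\left(Q,p \right)} = 2 + 1 = 3$)
$F{\left(N,O \right)} = -4 + \frac{N}{4}$
$\left(-2\right) \left(-4\right) \left(-44\right) + F{\left(-2,J{\left(5,4 \right)} \right)} = \left(-2\right) \left(-4\right) \left(-44\right) + \left(-4 + \frac{1}{4} \left(-2\right)\right) = 8 \left(-44\right) - \frac{9}{2} = -352 - \frac{9}{2} = - \frac{713}{2}$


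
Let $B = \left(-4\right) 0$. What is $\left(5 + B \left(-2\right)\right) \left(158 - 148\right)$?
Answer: $50$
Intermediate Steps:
$B = 0$
$\left(5 + B \left(-2\right)\right) \left(158 - 148\right) = \left(5 + 0 \left(-2\right)\right) \left(158 - 148\right) = \left(5 + 0\right) 10 = 5 \cdot 10 = 50$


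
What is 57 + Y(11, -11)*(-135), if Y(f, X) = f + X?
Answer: 57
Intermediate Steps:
Y(f, X) = X + f
57 + Y(11, -11)*(-135) = 57 + (-11 + 11)*(-135) = 57 + 0*(-135) = 57 + 0 = 57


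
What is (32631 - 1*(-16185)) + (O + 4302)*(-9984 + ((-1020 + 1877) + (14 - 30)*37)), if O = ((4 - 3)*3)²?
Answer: -41849793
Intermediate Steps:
O = 9 (O = (1*3)² = 3² = 9)
(32631 - 1*(-16185)) + (O + 4302)*(-9984 + ((-1020 + 1877) + (14 - 30)*37)) = (32631 - 1*(-16185)) + (9 + 4302)*(-9984 + ((-1020 + 1877) + (14 - 30)*37)) = (32631 + 16185) + 4311*(-9984 + (857 - 16*37)) = 48816 + 4311*(-9984 + (857 - 592)) = 48816 + 4311*(-9984 + 265) = 48816 + 4311*(-9719) = 48816 - 41898609 = -41849793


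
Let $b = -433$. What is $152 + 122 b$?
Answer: $-52674$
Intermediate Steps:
$152 + 122 b = 152 + 122 \left(-433\right) = 152 - 52826 = -52674$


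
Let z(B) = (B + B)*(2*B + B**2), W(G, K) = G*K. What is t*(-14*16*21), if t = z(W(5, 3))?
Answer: -35985600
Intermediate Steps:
z(B) = 2*B*(B**2 + 2*B) (z(B) = (2*B)*(B**2 + 2*B) = 2*B*(B**2 + 2*B))
t = 7650 (t = 2*(5*3)**2*(2 + 5*3) = 2*15**2*(2 + 15) = 2*225*17 = 7650)
t*(-14*16*21) = 7650*(-14*16*21) = 7650*(-224*21) = 7650*(-4704) = -35985600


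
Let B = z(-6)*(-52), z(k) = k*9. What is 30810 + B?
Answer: 33618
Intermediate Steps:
z(k) = 9*k
B = 2808 (B = (9*(-6))*(-52) = -54*(-52) = 2808)
30810 + B = 30810 + 2808 = 33618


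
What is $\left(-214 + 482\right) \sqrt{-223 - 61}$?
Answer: $536 i \sqrt{71} \approx 4516.4 i$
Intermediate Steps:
$\left(-214 + 482\right) \sqrt{-223 - 61} = 268 \sqrt{-284} = 268 \cdot 2 i \sqrt{71} = 536 i \sqrt{71}$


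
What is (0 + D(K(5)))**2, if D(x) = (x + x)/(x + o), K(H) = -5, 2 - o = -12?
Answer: 100/81 ≈ 1.2346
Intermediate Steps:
o = 14 (o = 2 - 1*(-12) = 2 + 12 = 14)
D(x) = 2*x/(14 + x) (D(x) = (x + x)/(x + 14) = (2*x)/(14 + x) = 2*x/(14 + x))
(0 + D(K(5)))**2 = (0 + 2*(-5)/(14 - 5))**2 = (0 + 2*(-5)/9)**2 = (0 + 2*(-5)*(1/9))**2 = (0 - 10/9)**2 = (-10/9)**2 = 100/81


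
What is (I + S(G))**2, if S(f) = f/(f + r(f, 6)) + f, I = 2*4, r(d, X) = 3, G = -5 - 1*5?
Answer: 16/49 ≈ 0.32653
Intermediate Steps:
G = -10 (G = -5 - 5 = -10)
I = 8
S(f) = f + f/(3 + f) (S(f) = f/(f + 3) + f = f/(3 + f) + f = f + f/(3 + f))
(I + S(G))**2 = (8 - 10*(4 - 10)/(3 - 10))**2 = (8 - 10*(-6)/(-7))**2 = (8 - 10*(-1/7)*(-6))**2 = (8 - 60/7)**2 = (-4/7)**2 = 16/49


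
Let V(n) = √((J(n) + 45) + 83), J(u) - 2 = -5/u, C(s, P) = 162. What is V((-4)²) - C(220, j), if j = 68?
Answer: -162 + 5*√83/4 ≈ -150.61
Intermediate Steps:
J(u) = 2 - 5/u
V(n) = √(130 - 5/n) (V(n) = √(((2 - 5/n) + 45) + 83) = √((47 - 5/n) + 83) = √(130 - 5/n))
V((-4)²) - C(220, j) = √(130 - 5/((-4)²)) - 1*162 = √(130 - 5/16) - 162 = √(2075/16) - 162 = 5*√83/4 - 162 = -162 + 5*√83/4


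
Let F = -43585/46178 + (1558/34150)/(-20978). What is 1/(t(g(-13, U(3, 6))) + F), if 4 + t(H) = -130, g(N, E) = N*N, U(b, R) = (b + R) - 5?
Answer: -4135232396075/558024179734653 ≈ -0.0074105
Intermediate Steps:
U(b, R) = -5 + R + b (U(b, R) = (R + b) - 5 = -5 + R + b)
g(N, E) = N²
t(H) = -134 (t(H) = -4 - 130 = -134)
F = -3903038660603/4135232396075 (F = -43585*1/46178 + (1558*(1/34150))*(-1/20978) = -43585/46178 + (779/17075)*(-1/20978) = -43585/46178 - 779/358199350 = -3903038660603/4135232396075 ≈ -0.94385)
1/(t(g(-13, U(3, 6))) + F) = 1/(-134 - 3903038660603/4135232396075) = 1/(-558024179734653/4135232396075) = -4135232396075/558024179734653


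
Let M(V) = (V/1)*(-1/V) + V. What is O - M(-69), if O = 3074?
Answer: 3144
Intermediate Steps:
M(V) = -1 + V (M(V) = (V*1)*(-1/V) + V = V*(-1/V) + V = -1 + V)
O - M(-69) = 3074 - (-1 - 69) = 3074 - 1*(-70) = 3074 + 70 = 3144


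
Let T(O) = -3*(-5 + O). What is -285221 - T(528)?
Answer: -283652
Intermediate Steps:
T(O) = 15 - 3*O
-285221 - T(528) = -285221 - (15 - 3*528) = -285221 - (15 - 1584) = -285221 - 1*(-1569) = -285221 + 1569 = -283652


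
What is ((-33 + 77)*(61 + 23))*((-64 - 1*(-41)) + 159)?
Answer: 502656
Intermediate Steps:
((-33 + 77)*(61 + 23))*((-64 - 1*(-41)) + 159) = (44*84)*((-64 + 41) + 159) = 3696*(-23 + 159) = 3696*136 = 502656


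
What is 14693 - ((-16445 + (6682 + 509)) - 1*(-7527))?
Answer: 16420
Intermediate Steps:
14693 - ((-16445 + (6682 + 509)) - 1*(-7527)) = 14693 - ((-16445 + 7191) + 7527) = 14693 - (-9254 + 7527) = 14693 - 1*(-1727) = 14693 + 1727 = 16420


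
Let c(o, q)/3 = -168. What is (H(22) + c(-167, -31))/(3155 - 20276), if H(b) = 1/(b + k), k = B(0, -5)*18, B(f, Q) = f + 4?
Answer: 47375/1609374 ≈ 0.029437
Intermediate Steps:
B(f, Q) = 4 + f
k = 72 (k = (4 + 0)*18 = 4*18 = 72)
c(o, q) = -504 (c(o, q) = 3*(-168) = -504)
H(b) = 1/(72 + b) (H(b) = 1/(b + 72) = 1/(72 + b))
(H(22) + c(-167, -31))/(3155 - 20276) = (1/(72 + 22) - 504)/(3155 - 20276) = (1/94 - 504)/(-17121) = (1/94 - 504)*(-1/17121) = -47375/94*(-1/17121) = 47375/1609374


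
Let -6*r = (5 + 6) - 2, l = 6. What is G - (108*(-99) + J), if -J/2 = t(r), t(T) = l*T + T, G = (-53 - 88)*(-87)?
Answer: 22938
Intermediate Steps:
r = -3/2 (r = -((5 + 6) - 2)/6 = -(11 - 2)/6 = -1/6*9 = -3/2 ≈ -1.5000)
G = 12267 (G = -141*(-87) = 12267)
t(T) = 7*T (t(T) = 6*T + T = 7*T)
J = 21 (J = -14*(-3)/2 = -2*(-21/2) = 21)
G - (108*(-99) + J) = 12267 - (108*(-99) + 21) = 12267 - (-10692 + 21) = 12267 - 1*(-10671) = 12267 + 10671 = 22938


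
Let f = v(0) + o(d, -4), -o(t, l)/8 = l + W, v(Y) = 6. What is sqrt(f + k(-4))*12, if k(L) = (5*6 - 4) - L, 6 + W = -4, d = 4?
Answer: 24*sqrt(37) ≈ 145.99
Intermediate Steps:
W = -10 (W = -6 - 4 = -10)
o(t, l) = 80 - 8*l (o(t, l) = -8*(l - 10) = -8*(-10 + l) = 80 - 8*l)
f = 118 (f = 6 + (80 - 8*(-4)) = 6 + (80 + 32) = 6 + 112 = 118)
k(L) = 26 - L (k(L) = (30 - 4) - L = 26 - L)
sqrt(f + k(-4))*12 = sqrt(118 + (26 - 1*(-4)))*12 = sqrt(118 + (26 + 4))*12 = sqrt(118 + 30)*12 = sqrt(148)*12 = (2*sqrt(37))*12 = 24*sqrt(37)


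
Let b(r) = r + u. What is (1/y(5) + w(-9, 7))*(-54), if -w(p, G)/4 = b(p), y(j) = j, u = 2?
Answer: -7614/5 ≈ -1522.8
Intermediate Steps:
b(r) = 2 + r (b(r) = r + 2 = 2 + r)
w(p, G) = -8 - 4*p (w(p, G) = -4*(2 + p) = -8 - 4*p)
(1/y(5) + w(-9, 7))*(-54) = (1/5 + (-8 - 4*(-9)))*(-54) = (1/5 + (-8 + 36))*(-54) = (1/5 + 28)*(-54) = (141/5)*(-54) = -7614/5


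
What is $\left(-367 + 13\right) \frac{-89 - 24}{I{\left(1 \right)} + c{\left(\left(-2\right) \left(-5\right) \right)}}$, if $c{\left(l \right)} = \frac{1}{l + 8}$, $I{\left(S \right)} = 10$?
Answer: $\frac{720036}{181} \approx 3978.1$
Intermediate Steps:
$c{\left(l \right)} = \frac{1}{8 + l}$
$\left(-367 + 13\right) \frac{-89 - 24}{I{\left(1 \right)} + c{\left(\left(-2\right) \left(-5\right) \right)}} = \left(-367 + 13\right) \frac{-89 - 24}{10 + \frac{1}{8 - -10}} = - 354 \left(- \frac{113}{10 + \frac{1}{8 + 10}}\right) = - 354 \left(- \frac{113}{10 + \frac{1}{18}}\right) = - 354 \left(- \frac{113}{\frac{181}{18}}\right) = - 354 \left(\left(-113\right) \frac{18}{181}\right) = \left(-354\right) \left(- \frac{2034}{181}\right) = \frac{720036}{181}$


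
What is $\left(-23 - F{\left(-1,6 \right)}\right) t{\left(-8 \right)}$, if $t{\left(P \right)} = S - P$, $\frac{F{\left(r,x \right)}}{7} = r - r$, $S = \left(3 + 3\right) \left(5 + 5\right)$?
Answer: $-1564$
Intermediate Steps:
$S = 60$ ($S = 6 \cdot 10 = 60$)
$F{\left(r,x \right)} = 0$ ($F{\left(r,x \right)} = 7 \left(r - r\right) = 7 \cdot 0 = 0$)
$t{\left(P \right)} = 60 - P$
$\left(-23 - F{\left(-1,6 \right)}\right) t{\left(-8 \right)} = \left(-23 - 0\right) \left(60 - -8\right) = \left(-23 + 0\right) \left(60 + 8\right) = \left(-23\right) 68 = -1564$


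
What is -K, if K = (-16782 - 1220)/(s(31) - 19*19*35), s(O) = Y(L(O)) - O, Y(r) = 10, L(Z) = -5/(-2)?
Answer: -9001/6328 ≈ -1.4224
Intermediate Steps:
L(Z) = 5/2 (L(Z) = -5*(-½) = 5/2)
s(O) = 10 - O
K = 9001/6328 (K = (-16782 - 1220)/((10 - 1*31) - 19*19*35) = -18002/((10 - 31) - 361*35) = -18002/(-21 - 12635) = -18002/(-12656) = -18002*(-1/12656) = 9001/6328 ≈ 1.4224)
-K = -1*9001/6328 = -9001/6328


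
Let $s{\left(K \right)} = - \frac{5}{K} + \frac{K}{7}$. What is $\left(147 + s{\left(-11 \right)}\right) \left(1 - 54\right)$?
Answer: $- \frac{595349}{77} \approx -7731.8$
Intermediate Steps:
$s{\left(K \right)} = - \frac{5}{K} + \frac{K}{7}$ ($s{\left(K \right)} = - \frac{5}{K} + K \frac{1}{7} = - \frac{5}{K} + \frac{K}{7}$)
$\left(147 + s{\left(-11 \right)}\right) \left(1 - 54\right) = \left(147 + \left(- \frac{5}{-11} + \frac{1}{7} \left(-11\right)\right)\right) \left(1 - 54\right) = \left(147 - \frac{86}{77}\right) \left(-53\right) = \frac{11233}{77} \left(-53\right) = - \frac{595349}{77}$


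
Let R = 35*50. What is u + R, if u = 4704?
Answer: 6454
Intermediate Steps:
R = 1750
u + R = 4704 + 1750 = 6454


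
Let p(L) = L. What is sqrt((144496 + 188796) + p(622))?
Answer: sqrt(333914) ≈ 577.85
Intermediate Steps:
sqrt((144496 + 188796) + p(622)) = sqrt((144496 + 188796) + 622) = sqrt(333292 + 622) = sqrt(333914)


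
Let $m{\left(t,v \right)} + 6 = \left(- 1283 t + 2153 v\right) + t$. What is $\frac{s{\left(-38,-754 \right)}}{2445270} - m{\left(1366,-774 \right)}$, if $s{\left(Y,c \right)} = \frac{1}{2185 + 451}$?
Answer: $\frac{22029190555540801}{6445731720} \approx 3.4176 \cdot 10^{6}$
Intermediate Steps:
$s{\left(Y,c \right)} = \frac{1}{2636}$
$m{\left(t,v \right)} = -6 - 1282 t + 2153 v$ ($m{\left(t,v \right)} = -6 - \left(- 2153 v + 1282 t\right) = -6 - 1282 t + 2153 v$)
$\frac{s{\left(-38,-754 \right)}}{2445270} - m{\left(1366,-774 \right)} = \frac{1}{2636 \cdot 2445270} - \left(-6 - 1751212 + 2153 \left(-774\right)\right) = \frac{1}{2636} \cdot \frac{1}{2445270} - \left(-6 - 1751212 - 1666422\right) = \frac{1}{6445731720} - -3417640 = \frac{1}{6445731720} + 3417640 = \frac{22029190555540801}{6445731720}$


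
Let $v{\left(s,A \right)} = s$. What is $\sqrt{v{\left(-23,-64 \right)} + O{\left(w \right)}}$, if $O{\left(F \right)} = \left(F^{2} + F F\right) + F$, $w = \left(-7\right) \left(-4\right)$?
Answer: $11 \sqrt{13} \approx 39.661$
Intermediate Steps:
$w = 28$
$O{\left(F \right)} = F + 2 F^{2}$ ($O{\left(F \right)} = \left(F^{2} + F^{2}\right) + F = 2 F^{2} + F = F + 2 F^{2}$)
$\sqrt{v{\left(-23,-64 \right)} + O{\left(w \right)}} = \sqrt{-23 + 28 \left(1 + 2 \cdot 28\right)} = \sqrt{-23 + 28 \left(1 + 56\right)} = \sqrt{-23 + 28 \cdot 57} = \sqrt{-23 + 1596} = \sqrt{1573} = 11 \sqrt{13}$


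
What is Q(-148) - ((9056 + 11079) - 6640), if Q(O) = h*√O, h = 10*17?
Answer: -13495 + 340*I*√37 ≈ -13495.0 + 2068.1*I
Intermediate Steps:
h = 170
Q(O) = 170*√O
Q(-148) - ((9056 + 11079) - 6640) = 170*√(-148) - ((9056 + 11079) - 6640) = 170*(2*I*√37) - (20135 - 6640) = 340*I*√37 - 1*13495 = 340*I*√37 - 13495 = -13495 + 340*I*√37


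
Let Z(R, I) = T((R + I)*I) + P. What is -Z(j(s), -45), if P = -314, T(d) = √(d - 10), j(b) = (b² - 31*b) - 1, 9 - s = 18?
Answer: 314 - 2*I*√3535 ≈ 314.0 - 118.91*I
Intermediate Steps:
s = -9 (s = 9 - 1*18 = 9 - 18 = -9)
j(b) = -1 + b² - 31*b
T(d) = √(-10 + d)
Z(R, I) = -314 + √(-10 + I*(I + R)) (Z(R, I) = √(-10 + (R + I)*I) - 314 = √(-10 + (I + R)*I) - 314 = √(-10 + I*(I + R)) - 314 = -314 + √(-10 + I*(I + R)))
-Z(j(s), -45) = -(-314 + √(-10 - 45*(-45 + (-1 + (-9)² - 31*(-9))))) = -(-314 + √(-10 - 45*(-45 + (-1 + 81 + 279)))) = -(-314 + √(-10 - 45*(-45 + 359))) = -(-314 + √(-10 - 45*314)) = -(-314 + √(-10 - 14130)) = -(-314 + √(-14140)) = -(-314 + 2*I*√3535) = 314 - 2*I*√3535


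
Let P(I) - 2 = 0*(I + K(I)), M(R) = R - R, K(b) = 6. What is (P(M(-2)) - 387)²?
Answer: 148225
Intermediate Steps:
M(R) = 0
P(I) = 2 (P(I) = 2 + 0*(I + 6) = 2 + 0*(6 + I) = 2 + 0 = 2)
(P(M(-2)) - 387)² = (2 - 387)² = (-385)² = 148225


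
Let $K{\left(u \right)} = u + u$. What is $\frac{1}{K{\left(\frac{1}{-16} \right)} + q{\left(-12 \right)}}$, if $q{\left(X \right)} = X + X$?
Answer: $- \frac{8}{193} \approx -0.041451$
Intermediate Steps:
$q{\left(X \right)} = 2 X$
$K{\left(u \right)} = 2 u$
$\frac{1}{K{\left(\frac{1}{-16} \right)} + q{\left(-12 \right)}} = \frac{1}{\frac{2}{-16} + 2 \left(-12\right)} = \frac{1}{2 \left(- \frac{1}{16}\right) - 24} = \frac{1}{- \frac{1}{8} - 24} = \frac{1}{- \frac{193}{8}} = - \frac{8}{193}$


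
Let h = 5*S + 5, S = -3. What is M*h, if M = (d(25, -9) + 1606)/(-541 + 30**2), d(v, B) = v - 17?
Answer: -16140/359 ≈ -44.958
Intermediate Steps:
d(v, B) = -17 + v
h = -10 (h = 5*(-3) + 5 = -15 + 5 = -10)
M = 1614/359 (M = ((-17 + 25) + 1606)/(-541 + 30**2) = (8 + 1606)/(-541 + 900) = 1614/359 ≈ 4.4958)
M*h = (1614/359)*(-10) = -16140/359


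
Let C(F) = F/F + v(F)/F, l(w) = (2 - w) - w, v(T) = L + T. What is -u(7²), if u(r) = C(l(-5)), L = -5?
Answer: -19/12 ≈ -1.5833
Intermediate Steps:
v(T) = -5 + T
l(w) = 2 - 2*w
C(F) = 1 + (-5 + F)/F (C(F) = F/F + (-5 + F)/F = 1 + (-5 + F)/F)
u(r) = 19/12 (u(r) = 2 - 5/(2 - 2*(-5)) = 2 - 5/(2 + 10) = 2 - 5/12 = 19/12)
-u(7²) = -1*19/12 = -19/12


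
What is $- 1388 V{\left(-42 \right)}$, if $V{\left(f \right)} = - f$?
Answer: $-58296$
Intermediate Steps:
$- 1388 V{\left(-42 \right)} = - 1388 \left(\left(-1\right) \left(-42\right)\right) = \left(-1388\right) 42 = -58296$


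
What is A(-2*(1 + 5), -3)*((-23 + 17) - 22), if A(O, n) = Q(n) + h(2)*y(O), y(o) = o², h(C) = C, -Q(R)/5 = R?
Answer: -8484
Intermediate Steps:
Q(R) = -5*R
A(O, n) = -5*n + 2*O²
A(-2*(1 + 5), -3)*((-23 + 17) - 22) = (-5*(-3) + 2*(-2*(1 + 5))²)*((-23 + 17) - 22) = (15 + 2*(-2*6)²)*(-6 - 22) = (15 + 2*(-12)²)*(-28) = (15 + 2*144)*(-28) = (15 + 288)*(-28) = 303*(-28) = -8484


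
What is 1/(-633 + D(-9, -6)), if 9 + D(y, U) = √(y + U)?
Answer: -214/137393 - I*√15/412179 ≈ -0.0015576 - 9.3964e-6*I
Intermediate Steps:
D(y, U) = -9 + √(U + y) (D(y, U) = -9 + √(y + U) = -9 + √(U + y))
1/(-633 + D(-9, -6)) = 1/(-633 + (-9 + √(-6 - 9))) = 1/(-633 + (-9 + √(-15))) = 1/(-633 + (-9 + I*√15)) = 1/(-642 + I*√15)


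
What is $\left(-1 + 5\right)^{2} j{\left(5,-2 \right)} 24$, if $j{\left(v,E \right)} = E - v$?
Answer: $-2688$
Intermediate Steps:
$\left(-1 + 5\right)^{2} j{\left(5,-2 \right)} 24 = \left(-1 + 5\right)^{2} \left(-2 - 5\right) 24 = 4^{2} \left(-2 - 5\right) 24 = 16 \left(-7\right) 24 = \left(-112\right) 24 = -2688$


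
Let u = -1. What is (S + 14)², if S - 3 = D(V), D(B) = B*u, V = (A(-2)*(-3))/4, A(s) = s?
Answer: 961/4 ≈ 240.25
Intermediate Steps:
V = 3/2 (V = -2*(-3)/4 = 6*(¼) = 3/2 ≈ 1.5000)
D(B) = -B (D(B) = B*(-1) = -B)
S = 3/2 (S = 3 - 1*3/2 = 3 - 3/2 = 3/2 ≈ 1.5000)
(S + 14)² = (3/2 + 14)² = (31/2)² = 961/4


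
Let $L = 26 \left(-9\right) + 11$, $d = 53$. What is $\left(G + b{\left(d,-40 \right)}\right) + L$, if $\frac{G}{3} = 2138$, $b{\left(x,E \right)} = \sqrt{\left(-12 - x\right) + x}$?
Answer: $6191 + 2 i \sqrt{3} \approx 6191.0 + 3.4641 i$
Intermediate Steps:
$b{\left(x,E \right)} = 2 i \sqrt{3}$ ($b{\left(x,E \right)} = \sqrt{-12} = 2 i \sqrt{3}$)
$L = -223$ ($L = -234 + 11 = -223$)
$G = 6414$ ($G = 3 \cdot 2138 = 6414$)
$\left(G + b{\left(d,-40 \right)}\right) + L = \left(6414 + 2 i \sqrt{3}\right) - 223 = 6191 + 2 i \sqrt{3}$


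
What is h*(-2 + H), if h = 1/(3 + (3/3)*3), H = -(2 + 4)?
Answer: -4/3 ≈ -1.3333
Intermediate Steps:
H = -6 (H = -1*6 = -6)
h = 1/6 (h = 1/(3 + (3*(1/3))*3) = 1/(3 + 1*3) = 1/(3 + 3) = 1/6 ≈ 0.16667)
h*(-2 + H) = (-2 - 6)/6 = (1/6)*(-8) = -4/3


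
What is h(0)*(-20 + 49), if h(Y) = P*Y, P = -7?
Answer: 0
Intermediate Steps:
h(Y) = -7*Y
h(0)*(-20 + 49) = (-7*0)*(-20 + 49) = 0*29 = 0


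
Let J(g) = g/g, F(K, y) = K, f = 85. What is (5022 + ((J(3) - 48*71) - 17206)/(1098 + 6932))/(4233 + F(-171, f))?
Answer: 13435349/10872620 ≈ 1.2357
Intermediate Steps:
J(g) = 1
(5022 + ((J(3) - 48*71) - 17206)/(1098 + 6932))/(4233 + F(-171, f)) = (5022 + ((1 - 48*71) - 17206)/(1098 + 6932))/(4233 - 171) = (5022 + ((1 - 3408) - 17206)/8030)/4062 = (5022 + (-3407 - 17206)*(1/8030))*(1/4062) = (5022 - 20613*1/8030)*(1/4062) = (5022 - 20613/8030)*(1/4062) = (40306047/8030)*(1/4062) = 13435349/10872620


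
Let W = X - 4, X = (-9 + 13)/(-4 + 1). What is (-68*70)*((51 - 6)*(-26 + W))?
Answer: 6711600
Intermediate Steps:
X = -4/3 (X = 4/(-3) = 4*(-⅓) = -4/3 ≈ -1.3333)
W = -16/3 (W = -4/3 - 4 = -16/3 ≈ -5.3333)
(-68*70)*((51 - 6)*(-26 + W)) = (-68*70)*((51 - 6)*(-26 - 16/3)) = -214200*(-94)/3 = -4760*(-1410) = 6711600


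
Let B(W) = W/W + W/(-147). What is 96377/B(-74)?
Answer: 14167419/221 ≈ 64106.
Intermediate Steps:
B(W) = 1 - W/147 (B(W) = 1 + W*(-1/147) = 1 - W/147)
96377/B(-74) = 96377/(1 - 1/147*(-74)) = 96377/(1 + 74/147) = 96377/(221/147) = 96377*(147/221) = 14167419/221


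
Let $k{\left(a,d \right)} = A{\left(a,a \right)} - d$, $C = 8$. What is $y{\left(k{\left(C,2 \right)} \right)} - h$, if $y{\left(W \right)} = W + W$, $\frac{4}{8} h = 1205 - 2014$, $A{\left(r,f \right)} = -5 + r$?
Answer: $1620$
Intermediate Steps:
$h = -1618$ ($h = 2 \left(1205 - 2014\right) = 2 \left(-809\right) = -1618$)
$k{\left(a,d \right)} = -5 + a - d$ ($k{\left(a,d \right)} = \left(-5 + a\right) - d = -5 + a - d$)
$y{\left(W \right)} = 2 W$
$y{\left(k{\left(C,2 \right)} \right)} - h = 2 \left(-5 + 8 - 2\right) - -1618 = 2 \left(-5 + 8 - 2\right) + 1618 = 2 \cdot 1 + 1618 = 2 + 1618 = 1620$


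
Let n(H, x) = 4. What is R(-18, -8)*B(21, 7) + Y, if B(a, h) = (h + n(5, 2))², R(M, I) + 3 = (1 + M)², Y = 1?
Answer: 34607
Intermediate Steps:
R(M, I) = -3 + (1 + M)²
B(a, h) = (4 + h)² (B(a, h) = (h + 4)² = (4 + h)²)
R(-18, -8)*B(21, 7) + Y = (-3 + (1 - 18)²)*(4 + 7)² + 1 = (-3 + (-17)²)*11² + 1 = (-3 + 289)*121 + 1 = 286*121 + 1 = 34606 + 1 = 34607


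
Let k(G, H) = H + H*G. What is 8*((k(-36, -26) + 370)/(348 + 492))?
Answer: 256/21 ≈ 12.190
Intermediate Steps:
k(G, H) = H + G*H
8*((k(-36, -26) + 370)/(348 + 492)) = 8*((-26*(1 - 36) + 370)/(348 + 492)) = 8*((-26*(-35) + 370)/840) = 8*((910 + 370)*(1/840)) = 8*(1280*(1/840)) = 8*(32/21) = 256/21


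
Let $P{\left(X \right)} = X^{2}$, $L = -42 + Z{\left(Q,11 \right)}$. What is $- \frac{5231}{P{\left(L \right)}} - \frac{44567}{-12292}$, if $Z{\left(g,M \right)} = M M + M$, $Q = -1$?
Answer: $\frac{18543328}{6222825} \approx 2.9799$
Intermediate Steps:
$Z{\left(g,M \right)} = M + M^{2}$ ($Z{\left(g,M \right)} = M^{2} + M = M + M^{2}$)
$L = 90$ ($L = -42 + 11 \left(1 + 11\right) = -42 + 11 \cdot 12 = -42 + 132 = 90$)
$- \frac{5231}{P{\left(L \right)}} - \frac{44567}{-12292} = - \frac{5231}{90^{2}} - \frac{44567}{-12292} = - \frac{5231}{8100} - - \frac{44567}{12292} = \left(-5231\right) \frac{1}{8100} + \frac{44567}{12292} = - \frac{5231}{8100} + \frac{44567}{12292} = \frac{18543328}{6222825}$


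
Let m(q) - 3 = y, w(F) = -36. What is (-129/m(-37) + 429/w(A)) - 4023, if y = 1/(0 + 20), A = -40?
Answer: -2984519/732 ≈ -4077.2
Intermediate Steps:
y = 1/20 ≈ 0.050000
m(q) = 61/20 (m(q) = 3 + 1/20 = 61/20)
(-129/m(-37) + 429/w(A)) - 4023 = (-129/61/20 + 429/(-36)) - 4023 = (-129*20/61 + 429*(-1/36)) - 4023 = (-2580/61 - 143/12) - 4023 = -39683/732 - 4023 = -2984519/732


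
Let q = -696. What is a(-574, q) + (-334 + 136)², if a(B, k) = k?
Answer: 38508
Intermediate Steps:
a(-574, q) + (-334 + 136)² = -696 + (-334 + 136)² = -696 + (-198)² = -696 + 39204 = 38508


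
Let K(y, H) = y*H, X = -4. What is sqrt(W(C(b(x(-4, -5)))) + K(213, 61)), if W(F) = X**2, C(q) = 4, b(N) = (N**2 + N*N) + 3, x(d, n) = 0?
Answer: sqrt(13009) ≈ 114.06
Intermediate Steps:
K(y, H) = H*y
b(N) = 3 + 2*N**2 (b(N) = (N**2 + N**2) + 3 = 2*N**2 + 3 = 3 + 2*N**2)
W(F) = 16 (W(F) = (-4)**2 = 16)
sqrt(W(C(b(x(-4, -5)))) + K(213, 61)) = sqrt(16 + 61*213) = sqrt(16 + 12993) = sqrt(13009)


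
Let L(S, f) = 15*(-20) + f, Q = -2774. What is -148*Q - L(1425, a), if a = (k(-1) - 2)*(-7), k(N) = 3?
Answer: 410859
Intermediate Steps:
a = -7 (a = (3 - 2)*(-7) = 1*(-7) = -7)
L(S, f) = -300 + f
-148*Q - L(1425, a) = -148*(-2774) - (-300 - 7) = 410552 - 1*(-307) = 410552 + 307 = 410859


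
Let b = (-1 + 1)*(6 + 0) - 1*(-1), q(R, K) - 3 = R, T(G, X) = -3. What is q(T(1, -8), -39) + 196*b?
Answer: 196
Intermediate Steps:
q(R, K) = 3 + R
b = 1 (b = 0*6 + 1 = 0 + 1 = 1)
q(T(1, -8), -39) + 196*b = (3 - 3) + 196*1 = 0 + 196 = 196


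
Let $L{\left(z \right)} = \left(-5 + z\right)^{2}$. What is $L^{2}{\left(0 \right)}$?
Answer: $625$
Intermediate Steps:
$L^{2}{\left(0 \right)} = \left(\left(-5 + 0\right)^{2}\right)^{2} = \left(\left(-5\right)^{2}\right)^{2} = 25^{2} = 625$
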